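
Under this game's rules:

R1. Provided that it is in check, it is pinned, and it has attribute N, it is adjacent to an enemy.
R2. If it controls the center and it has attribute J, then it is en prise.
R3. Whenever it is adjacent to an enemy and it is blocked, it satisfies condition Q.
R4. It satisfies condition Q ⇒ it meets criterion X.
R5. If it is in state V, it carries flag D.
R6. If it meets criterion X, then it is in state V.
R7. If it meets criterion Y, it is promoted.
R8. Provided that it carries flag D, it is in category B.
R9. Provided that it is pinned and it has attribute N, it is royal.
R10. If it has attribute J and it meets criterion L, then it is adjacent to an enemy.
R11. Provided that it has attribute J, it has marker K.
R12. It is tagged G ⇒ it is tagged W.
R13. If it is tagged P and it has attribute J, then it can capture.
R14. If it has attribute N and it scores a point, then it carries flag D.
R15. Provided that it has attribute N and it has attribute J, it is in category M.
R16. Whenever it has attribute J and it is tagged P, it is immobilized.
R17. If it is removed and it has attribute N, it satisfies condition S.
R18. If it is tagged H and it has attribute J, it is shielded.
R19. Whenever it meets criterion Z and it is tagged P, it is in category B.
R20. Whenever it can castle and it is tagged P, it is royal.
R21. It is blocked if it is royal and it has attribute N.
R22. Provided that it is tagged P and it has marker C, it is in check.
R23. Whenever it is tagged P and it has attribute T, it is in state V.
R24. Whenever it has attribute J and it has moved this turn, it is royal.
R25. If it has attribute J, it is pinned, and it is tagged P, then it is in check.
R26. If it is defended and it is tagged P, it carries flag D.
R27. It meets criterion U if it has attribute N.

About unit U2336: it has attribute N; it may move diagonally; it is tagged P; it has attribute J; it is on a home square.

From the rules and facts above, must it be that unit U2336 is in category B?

No

Forward chaining from the given facts derives: has marker K, can capture, is in category M, is immobilized, meets criterion U.
Rules concluding "it is in category B": R8 needs "it carries flag D"; R19 needs "it meets criterion Z" — none of these are established.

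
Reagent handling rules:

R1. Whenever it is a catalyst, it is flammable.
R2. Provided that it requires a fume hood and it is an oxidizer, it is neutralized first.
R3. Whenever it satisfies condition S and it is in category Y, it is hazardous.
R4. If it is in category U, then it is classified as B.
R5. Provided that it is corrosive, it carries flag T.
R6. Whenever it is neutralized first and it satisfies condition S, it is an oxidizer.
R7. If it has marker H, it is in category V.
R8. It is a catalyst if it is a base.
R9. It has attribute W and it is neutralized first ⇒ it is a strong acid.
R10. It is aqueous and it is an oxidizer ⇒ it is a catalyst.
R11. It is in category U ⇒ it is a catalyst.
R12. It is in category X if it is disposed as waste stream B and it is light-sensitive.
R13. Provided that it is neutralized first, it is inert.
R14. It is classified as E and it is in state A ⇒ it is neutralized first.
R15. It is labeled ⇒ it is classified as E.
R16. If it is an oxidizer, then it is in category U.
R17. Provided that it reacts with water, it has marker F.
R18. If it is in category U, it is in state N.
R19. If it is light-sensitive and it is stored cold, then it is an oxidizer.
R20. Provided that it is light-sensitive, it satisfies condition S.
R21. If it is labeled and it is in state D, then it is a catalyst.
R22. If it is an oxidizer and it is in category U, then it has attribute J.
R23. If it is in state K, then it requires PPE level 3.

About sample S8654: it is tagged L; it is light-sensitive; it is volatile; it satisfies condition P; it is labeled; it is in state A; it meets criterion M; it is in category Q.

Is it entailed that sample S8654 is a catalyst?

Yes

By R15 (it is labeled): it is classified as E.
By R20 (it is light-sensitive): it satisfies condition S.
By R14 (it is classified as E, it is in state A): it is neutralized first.
By R6 (it is neutralized first, it satisfies condition S): it is an oxidizer.
By R16 (it is an oxidizer): it is in category U.
By R11 (it is in category U): it is a catalyst.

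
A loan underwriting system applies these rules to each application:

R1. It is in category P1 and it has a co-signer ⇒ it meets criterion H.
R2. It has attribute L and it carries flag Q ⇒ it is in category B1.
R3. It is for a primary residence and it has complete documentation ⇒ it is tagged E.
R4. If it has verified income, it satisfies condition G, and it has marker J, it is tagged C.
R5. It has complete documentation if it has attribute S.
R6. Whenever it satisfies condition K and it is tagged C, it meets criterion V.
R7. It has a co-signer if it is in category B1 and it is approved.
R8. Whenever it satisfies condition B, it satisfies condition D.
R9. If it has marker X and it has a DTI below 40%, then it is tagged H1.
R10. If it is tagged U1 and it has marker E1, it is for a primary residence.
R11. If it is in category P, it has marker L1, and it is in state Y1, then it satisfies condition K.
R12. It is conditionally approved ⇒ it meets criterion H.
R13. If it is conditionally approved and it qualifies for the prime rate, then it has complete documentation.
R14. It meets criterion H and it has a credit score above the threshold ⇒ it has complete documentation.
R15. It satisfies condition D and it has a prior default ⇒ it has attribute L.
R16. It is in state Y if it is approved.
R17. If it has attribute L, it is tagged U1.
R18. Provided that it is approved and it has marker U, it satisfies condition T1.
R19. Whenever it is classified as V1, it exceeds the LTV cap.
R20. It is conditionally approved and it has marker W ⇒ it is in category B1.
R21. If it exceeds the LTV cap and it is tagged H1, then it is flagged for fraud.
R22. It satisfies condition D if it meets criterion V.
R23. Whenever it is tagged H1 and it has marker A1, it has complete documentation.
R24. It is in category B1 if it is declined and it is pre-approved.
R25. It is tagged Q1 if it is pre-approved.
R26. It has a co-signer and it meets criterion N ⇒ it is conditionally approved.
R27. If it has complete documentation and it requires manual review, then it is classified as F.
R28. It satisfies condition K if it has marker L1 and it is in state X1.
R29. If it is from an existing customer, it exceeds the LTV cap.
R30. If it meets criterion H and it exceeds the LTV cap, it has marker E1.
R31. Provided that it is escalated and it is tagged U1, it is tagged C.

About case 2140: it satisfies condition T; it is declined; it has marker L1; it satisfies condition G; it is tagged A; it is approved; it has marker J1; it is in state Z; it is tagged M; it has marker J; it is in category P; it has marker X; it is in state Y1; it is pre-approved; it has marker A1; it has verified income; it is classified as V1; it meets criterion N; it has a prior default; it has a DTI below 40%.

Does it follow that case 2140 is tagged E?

Yes

By R4 (it has verified income, it satisfies condition G, it has marker J): it is tagged C.
By R9 (it has marker X, it has a DTI below 40%): it is tagged H1.
By R11 (it is in category P, it has marker L1, it is in state Y1): it satisfies condition K.
By R19 (it is classified as V1): it exceeds the LTV cap.
By R23 (it is tagged H1, it has marker A1): it has complete documentation.
By R24 (it is declined, it is pre-approved): it is in category B1.
By R6 (it satisfies condition K, it is tagged C): it meets criterion V.
By R7 (it is in category B1, it is approved): it has a co-signer.
By R22 (it meets criterion V): it satisfies condition D.
By R26 (it has a co-signer, it meets criterion N): it is conditionally approved.
By R12 (it is conditionally approved): it meets criterion H.
By R15 (it satisfies condition D, it has a prior default): it has attribute L.
By R17 (it has attribute L): it is tagged U1.
By R30 (it meets criterion H, it exceeds the LTV cap): it has marker E1.
By R10 (it is tagged U1, it has marker E1): it is for a primary residence.
By R3 (it is for a primary residence, it has complete documentation): it is tagged E.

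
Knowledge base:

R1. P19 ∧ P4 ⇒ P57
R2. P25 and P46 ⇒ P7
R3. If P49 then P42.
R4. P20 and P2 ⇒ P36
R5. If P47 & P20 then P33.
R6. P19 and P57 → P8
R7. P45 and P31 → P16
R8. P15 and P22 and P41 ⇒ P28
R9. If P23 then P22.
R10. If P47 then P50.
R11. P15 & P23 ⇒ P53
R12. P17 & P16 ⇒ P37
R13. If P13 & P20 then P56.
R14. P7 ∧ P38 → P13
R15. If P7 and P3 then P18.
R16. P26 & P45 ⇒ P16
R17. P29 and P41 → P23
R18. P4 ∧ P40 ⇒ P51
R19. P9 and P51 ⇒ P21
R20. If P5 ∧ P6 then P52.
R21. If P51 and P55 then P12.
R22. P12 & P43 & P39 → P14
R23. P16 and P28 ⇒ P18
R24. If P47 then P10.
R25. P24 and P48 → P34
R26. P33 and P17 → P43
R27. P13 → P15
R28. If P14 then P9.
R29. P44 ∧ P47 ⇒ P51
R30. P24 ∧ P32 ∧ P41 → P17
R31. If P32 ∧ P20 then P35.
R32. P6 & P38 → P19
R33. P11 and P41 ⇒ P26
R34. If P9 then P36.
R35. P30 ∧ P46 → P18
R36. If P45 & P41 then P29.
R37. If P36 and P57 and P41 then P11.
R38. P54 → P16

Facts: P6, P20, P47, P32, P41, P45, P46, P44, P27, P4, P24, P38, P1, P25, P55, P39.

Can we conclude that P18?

P7  (by R2: P25, P46)
P33  (by R5: P47, P20)
P13  (by R14: P7, P38)
P15  (by R27: P13)
P51  (by R29: P44, P47)
P17  (by R30: P24, P32, P41)
P19  (by R32: P6, P38)
P29  (by R36: P45, P41)
P57  (by R1: P19, P4)
P23  (by R17: P29, P41)
P12  (by R21: P51, P55)
P43  (by R26: P33, P17)
P22  (by R9: P23)
P14  (by R22: P12, P43, P39)
P9  (by R28: P14)
P36  (by R34: P9)
P11  (by R37: P36, P57, P41)
P28  (by R8: P15, P22, P41)
P26  (by R33: P11, P41)
P16  (by R16: P26, P45)
P18  (by R23: P16, P28)

Yes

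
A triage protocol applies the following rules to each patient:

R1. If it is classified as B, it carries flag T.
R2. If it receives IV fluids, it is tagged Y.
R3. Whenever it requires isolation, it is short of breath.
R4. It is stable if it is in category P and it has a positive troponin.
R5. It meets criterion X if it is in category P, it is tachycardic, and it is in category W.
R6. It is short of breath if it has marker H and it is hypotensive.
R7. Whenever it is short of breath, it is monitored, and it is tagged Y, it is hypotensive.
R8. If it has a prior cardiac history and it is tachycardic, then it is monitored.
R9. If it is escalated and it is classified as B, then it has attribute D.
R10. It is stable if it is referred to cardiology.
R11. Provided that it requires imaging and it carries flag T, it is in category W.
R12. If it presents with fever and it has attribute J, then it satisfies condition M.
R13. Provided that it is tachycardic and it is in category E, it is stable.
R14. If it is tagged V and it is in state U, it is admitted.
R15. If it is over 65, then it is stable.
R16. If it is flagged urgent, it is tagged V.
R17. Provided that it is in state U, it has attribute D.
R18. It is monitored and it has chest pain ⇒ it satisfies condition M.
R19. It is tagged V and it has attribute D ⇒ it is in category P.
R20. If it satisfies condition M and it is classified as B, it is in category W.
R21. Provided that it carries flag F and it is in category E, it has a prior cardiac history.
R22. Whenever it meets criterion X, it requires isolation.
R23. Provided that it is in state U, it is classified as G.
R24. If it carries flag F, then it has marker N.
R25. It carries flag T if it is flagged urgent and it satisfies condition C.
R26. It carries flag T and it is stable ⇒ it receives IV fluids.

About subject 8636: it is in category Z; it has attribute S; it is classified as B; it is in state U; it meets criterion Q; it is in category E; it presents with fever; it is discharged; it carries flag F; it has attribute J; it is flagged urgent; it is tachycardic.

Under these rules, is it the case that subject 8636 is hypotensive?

Yes

By R1 (it is classified as B): it carries flag T.
By R12 (it presents with fever, it has attribute J): it satisfies condition M.
By R13 (it is tachycardic, it is in category E): it is stable.
By R16 (it is flagged urgent): it is tagged V.
By R17 (it is in state U): it has attribute D.
By R19 (it is tagged V, it has attribute D): it is in category P.
By R20 (it satisfies condition M, it is classified as B): it is in category W.
By R21 (it carries flag F, it is in category E): it has a prior cardiac history.
By R26 (it carries flag T, it is stable): it receives IV fluids.
By R2 (it receives IV fluids): it is tagged Y.
By R5 (it is in category P, it is tachycardic, it is in category W): it meets criterion X.
By R8 (it has a prior cardiac history, it is tachycardic): it is monitored.
By R22 (it meets criterion X): it requires isolation.
By R3 (it requires isolation): it is short of breath.
By R7 (it is short of breath, it is monitored, it is tagged Y): it is hypotensive.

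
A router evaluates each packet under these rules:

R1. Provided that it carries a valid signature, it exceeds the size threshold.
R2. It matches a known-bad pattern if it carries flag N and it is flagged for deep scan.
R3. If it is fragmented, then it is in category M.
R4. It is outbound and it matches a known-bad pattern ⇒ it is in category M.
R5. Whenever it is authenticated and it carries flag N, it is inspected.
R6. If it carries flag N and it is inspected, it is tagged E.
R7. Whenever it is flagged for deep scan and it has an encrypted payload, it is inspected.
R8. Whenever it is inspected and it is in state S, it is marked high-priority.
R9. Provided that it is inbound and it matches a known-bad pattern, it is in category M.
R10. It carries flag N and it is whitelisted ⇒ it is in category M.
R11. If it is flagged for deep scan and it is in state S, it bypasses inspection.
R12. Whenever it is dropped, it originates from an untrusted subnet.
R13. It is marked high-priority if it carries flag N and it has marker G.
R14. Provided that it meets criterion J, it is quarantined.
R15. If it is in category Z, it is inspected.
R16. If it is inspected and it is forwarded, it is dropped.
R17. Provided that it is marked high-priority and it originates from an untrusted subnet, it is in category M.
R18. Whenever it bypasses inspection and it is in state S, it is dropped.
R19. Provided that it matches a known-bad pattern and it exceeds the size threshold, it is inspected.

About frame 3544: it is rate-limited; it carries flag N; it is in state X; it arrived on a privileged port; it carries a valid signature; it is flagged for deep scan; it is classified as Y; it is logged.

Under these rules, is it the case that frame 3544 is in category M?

No

Forward chaining from the given facts derives: exceeds the size threshold, matches a known-bad pattern, is inspected, is tagged E.
Rules concluding "it is in category M": R3 needs "it is fragmented"; R4 needs "it is outbound"; R9 needs "it is inbound"; R10 needs "it is whitelisted"; R17 needs "it is marked high-priority" — none of these are established.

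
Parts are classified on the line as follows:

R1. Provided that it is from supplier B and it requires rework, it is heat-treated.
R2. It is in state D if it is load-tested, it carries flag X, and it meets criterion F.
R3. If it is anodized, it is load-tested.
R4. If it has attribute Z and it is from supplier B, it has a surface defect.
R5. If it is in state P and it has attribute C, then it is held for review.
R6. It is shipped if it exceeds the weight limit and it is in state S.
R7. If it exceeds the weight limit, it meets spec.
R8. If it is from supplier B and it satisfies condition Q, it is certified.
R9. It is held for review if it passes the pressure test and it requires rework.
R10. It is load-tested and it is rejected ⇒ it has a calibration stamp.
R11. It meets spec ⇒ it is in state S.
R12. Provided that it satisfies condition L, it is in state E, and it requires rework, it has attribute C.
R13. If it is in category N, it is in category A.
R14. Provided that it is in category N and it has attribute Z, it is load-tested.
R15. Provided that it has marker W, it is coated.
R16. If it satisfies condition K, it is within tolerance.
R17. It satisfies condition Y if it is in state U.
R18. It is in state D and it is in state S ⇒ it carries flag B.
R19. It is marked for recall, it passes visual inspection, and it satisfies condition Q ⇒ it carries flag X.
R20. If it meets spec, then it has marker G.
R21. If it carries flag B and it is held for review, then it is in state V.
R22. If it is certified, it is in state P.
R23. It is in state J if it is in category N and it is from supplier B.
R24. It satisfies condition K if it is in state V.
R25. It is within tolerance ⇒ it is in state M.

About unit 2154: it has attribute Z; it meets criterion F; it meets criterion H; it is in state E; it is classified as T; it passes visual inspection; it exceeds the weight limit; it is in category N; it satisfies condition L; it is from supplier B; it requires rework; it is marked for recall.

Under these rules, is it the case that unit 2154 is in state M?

No

Forward chaining from the given facts derives: is heat-treated, has a surface defect, meets spec, is in state S, has attribute C, is in category A, is load-tested, has marker G, is in state J, is shipped.
The only rule concluding "it is in state M" is R25, which needs "it is within tolerance"; that is never established.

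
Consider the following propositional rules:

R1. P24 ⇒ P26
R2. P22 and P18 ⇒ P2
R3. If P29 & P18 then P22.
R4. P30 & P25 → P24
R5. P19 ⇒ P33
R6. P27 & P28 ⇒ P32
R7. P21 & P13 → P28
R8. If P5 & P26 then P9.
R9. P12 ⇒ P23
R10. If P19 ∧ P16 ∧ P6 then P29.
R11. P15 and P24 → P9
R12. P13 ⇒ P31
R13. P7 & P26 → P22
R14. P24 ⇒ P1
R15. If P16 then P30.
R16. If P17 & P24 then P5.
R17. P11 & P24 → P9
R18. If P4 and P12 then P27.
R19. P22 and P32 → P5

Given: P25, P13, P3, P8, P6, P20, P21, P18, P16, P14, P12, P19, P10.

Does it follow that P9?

No

Forward chaining from the given facts derives: P33, P28, P23, P29, P31, P30, P22, P24, P1, P26, P2.
Rules concluding P9: R8 needs P5; R11 needs P15; R17 needs P11 — none of these are established.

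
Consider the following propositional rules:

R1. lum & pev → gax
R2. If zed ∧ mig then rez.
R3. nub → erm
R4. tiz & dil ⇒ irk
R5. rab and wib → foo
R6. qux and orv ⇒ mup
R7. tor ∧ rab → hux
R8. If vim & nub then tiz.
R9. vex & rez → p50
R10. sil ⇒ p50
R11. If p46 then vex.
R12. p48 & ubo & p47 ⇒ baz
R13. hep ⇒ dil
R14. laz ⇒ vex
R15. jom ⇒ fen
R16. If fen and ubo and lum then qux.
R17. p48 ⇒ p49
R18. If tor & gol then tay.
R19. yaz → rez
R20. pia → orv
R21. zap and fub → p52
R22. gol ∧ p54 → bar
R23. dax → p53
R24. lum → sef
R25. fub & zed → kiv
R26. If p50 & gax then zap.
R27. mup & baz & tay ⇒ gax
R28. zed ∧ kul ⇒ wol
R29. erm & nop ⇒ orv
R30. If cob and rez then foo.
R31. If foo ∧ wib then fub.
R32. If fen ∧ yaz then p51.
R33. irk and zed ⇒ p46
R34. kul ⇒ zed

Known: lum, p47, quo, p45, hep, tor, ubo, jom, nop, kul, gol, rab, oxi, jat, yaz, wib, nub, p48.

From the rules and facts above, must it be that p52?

Forward chaining from the given facts derives: erm, foo, hux, baz, dil, fen, qux, p49, tay, rez, sef, orv, fub, p51, zed, mup, kiv, gax, wol.
The only rule concluding p52 is R21, which needs zap; that is never established.

No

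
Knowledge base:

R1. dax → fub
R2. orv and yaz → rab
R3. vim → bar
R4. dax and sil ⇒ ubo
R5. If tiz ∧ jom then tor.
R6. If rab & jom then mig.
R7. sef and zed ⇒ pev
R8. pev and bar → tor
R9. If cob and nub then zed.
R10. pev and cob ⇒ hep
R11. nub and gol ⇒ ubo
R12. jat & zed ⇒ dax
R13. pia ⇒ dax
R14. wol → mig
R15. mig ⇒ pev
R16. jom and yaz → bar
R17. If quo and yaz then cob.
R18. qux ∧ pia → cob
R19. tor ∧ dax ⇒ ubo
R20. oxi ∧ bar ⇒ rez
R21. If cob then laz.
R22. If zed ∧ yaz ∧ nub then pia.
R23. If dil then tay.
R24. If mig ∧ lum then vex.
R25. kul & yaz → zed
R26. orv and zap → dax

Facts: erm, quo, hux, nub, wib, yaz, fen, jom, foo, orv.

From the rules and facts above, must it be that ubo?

Yes

rab  (by R2: orv, yaz)
mig  (by R6: rab, jom)
pev  (by R15: mig)
bar  (by R16: jom, yaz)
cob  (by R17: quo, yaz)
tor  (by R8: pev, bar)
zed  (by R9: cob, nub)
pia  (by R22: zed, yaz, nub)
dax  (by R13: pia)
ubo  (by R19: tor, dax)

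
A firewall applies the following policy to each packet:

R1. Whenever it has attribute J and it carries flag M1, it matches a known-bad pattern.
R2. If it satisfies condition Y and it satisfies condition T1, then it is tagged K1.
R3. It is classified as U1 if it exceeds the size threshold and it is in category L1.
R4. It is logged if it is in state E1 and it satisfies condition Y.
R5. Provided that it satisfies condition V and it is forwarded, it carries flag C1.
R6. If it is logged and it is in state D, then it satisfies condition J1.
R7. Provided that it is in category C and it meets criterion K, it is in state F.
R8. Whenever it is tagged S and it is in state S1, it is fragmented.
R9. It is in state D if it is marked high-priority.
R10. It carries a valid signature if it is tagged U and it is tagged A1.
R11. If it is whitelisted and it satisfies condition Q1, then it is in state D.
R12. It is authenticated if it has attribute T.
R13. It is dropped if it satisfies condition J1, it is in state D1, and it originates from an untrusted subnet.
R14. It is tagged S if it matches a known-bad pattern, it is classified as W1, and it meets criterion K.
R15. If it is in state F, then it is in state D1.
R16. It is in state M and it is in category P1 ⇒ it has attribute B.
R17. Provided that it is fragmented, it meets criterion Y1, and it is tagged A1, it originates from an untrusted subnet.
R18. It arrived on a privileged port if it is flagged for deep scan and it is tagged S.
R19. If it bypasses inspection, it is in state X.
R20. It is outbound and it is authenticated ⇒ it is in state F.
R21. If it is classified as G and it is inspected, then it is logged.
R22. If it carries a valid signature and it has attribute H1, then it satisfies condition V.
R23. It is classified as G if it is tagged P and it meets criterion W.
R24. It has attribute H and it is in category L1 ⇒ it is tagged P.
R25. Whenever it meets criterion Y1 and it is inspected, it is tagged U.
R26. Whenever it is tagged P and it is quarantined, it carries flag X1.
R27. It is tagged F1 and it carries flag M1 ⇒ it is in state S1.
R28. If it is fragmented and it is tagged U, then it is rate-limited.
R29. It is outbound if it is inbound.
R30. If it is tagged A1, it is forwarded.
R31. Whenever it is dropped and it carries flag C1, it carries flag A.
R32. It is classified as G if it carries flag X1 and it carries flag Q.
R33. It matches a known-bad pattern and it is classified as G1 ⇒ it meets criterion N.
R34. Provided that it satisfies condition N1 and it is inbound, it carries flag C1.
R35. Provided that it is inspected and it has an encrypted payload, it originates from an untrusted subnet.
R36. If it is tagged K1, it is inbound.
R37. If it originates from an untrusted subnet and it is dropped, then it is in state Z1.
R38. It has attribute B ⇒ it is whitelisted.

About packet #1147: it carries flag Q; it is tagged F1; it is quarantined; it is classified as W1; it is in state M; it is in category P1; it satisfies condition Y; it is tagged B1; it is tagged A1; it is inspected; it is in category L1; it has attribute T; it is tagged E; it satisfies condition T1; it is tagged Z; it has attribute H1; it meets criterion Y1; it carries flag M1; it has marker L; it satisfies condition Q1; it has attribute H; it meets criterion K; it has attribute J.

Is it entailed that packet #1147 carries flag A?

By R1 (it has attribute J, it carries flag M1): it matches a known-bad pattern.
By R2 (it satisfies condition Y, it satisfies condition T1): it is tagged K1.
By R12 (it has attribute T): it is authenticated.
By R14 (it matches a known-bad pattern, it is classified as W1, it meets criterion K): it is tagged S.
By R16 (it is in state M, it is in category P1): it has attribute B.
By R24 (it has attribute H, it is in category L1): it is tagged P.
By R25 (it meets criterion Y1, it is inspected): it is tagged U.
By R26 (it is tagged P, it is quarantined): it carries flag X1.
By R27 (it is tagged F1, it carries flag M1): it is in state S1.
By R30 (it is tagged A1): it is forwarded.
By R32 (it carries flag X1, it carries flag Q): it is classified as G.
By R36 (it is tagged K1): it is inbound.
By R38 (it has attribute B): it is whitelisted.
By R8 (it is tagged S, it is in state S1): it is fragmented.
By R10 (it is tagged U, it is tagged A1): it carries a valid signature.
By R11 (it is whitelisted, it satisfies condition Q1): it is in state D.
By R17 (it is fragmented, it meets criterion Y1, it is tagged A1): it originates from an untrusted subnet.
By R21 (it is classified as G, it is inspected): it is logged.
By R22 (it carries a valid signature, it has attribute H1): it satisfies condition V.
By R29 (it is inbound): it is outbound.
By R5 (it satisfies condition V, it is forwarded): it carries flag C1.
By R6 (it is logged, it is in state D): it satisfies condition J1.
By R20 (it is outbound, it is authenticated): it is in state F.
By R15 (it is in state F): it is in state D1.
By R13 (it satisfies condition J1, it is in state D1, it originates from an untrusted subnet): it is dropped.
By R31 (it is dropped, it carries flag C1): it carries flag A.

Yes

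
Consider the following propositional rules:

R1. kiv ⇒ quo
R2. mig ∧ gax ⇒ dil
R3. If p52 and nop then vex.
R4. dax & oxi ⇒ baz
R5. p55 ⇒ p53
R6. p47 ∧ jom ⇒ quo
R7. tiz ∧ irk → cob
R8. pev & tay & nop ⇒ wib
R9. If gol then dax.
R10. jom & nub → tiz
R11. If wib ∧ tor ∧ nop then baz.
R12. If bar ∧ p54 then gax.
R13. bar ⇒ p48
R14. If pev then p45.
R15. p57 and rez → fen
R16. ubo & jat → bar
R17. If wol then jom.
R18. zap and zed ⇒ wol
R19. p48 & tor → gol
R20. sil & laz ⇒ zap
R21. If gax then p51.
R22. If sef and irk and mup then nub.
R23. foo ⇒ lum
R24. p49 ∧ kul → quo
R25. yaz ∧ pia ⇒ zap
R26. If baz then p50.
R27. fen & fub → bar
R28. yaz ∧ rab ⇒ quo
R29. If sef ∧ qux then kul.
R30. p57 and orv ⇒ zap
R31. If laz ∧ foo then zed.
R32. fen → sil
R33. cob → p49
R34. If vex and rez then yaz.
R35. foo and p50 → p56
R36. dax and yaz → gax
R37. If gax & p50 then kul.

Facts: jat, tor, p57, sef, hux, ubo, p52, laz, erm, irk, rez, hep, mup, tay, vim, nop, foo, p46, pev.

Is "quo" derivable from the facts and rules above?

vex  (by R3: p52, nop)
wib  (by R8: pev, tay, nop)
baz  (by R11: wib, tor, nop)
fen  (by R15: p57, rez)
bar  (by R16: ubo, jat)
nub  (by R22: sef, irk, mup)
p50  (by R26: baz)
zed  (by R31: laz, foo)
sil  (by R32: fen)
yaz  (by R34: vex, rez)
p48  (by R13: bar)
gol  (by R19: p48, tor)
zap  (by R20: sil, laz)
dax  (by R9: gol)
wol  (by R18: zap, zed)
gax  (by R36: dax, yaz)
kul  (by R37: gax, p50)
jom  (by R17: wol)
tiz  (by R10: jom, nub)
cob  (by R7: tiz, irk)
p49  (by R33: cob)
quo  (by R24: p49, kul)

Yes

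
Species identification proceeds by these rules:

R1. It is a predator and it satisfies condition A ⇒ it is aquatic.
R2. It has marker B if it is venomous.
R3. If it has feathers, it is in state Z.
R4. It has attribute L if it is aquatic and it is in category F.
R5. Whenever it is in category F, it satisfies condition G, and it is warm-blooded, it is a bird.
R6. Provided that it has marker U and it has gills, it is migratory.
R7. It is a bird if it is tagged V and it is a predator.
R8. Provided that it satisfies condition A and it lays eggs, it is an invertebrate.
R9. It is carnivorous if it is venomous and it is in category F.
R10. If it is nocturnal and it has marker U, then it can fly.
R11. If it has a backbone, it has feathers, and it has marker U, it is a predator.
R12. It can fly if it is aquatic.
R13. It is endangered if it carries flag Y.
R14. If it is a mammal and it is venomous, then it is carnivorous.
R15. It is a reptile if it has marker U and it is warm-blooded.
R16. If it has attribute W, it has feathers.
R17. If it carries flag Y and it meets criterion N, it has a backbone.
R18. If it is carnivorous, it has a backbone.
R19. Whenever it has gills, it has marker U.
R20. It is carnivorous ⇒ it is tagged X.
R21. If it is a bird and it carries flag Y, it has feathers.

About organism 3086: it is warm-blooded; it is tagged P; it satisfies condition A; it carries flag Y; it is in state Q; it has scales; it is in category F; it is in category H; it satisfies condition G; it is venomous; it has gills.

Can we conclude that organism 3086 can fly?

By R5 (it is in category F, it satisfies condition G, it is warm-blooded): it is a bird.
By R9 (it is venomous, it is in category F): it is carnivorous.
By R18 (it is carnivorous): it has a backbone.
By R19 (it has gills): it has marker U.
By R21 (it is a bird, it carries flag Y): it has feathers.
By R11 (it has a backbone, it has feathers, it has marker U): it is a predator.
By R1 (it is a predator, it satisfies condition A): it is aquatic.
By R12 (it is aquatic): it can fly.

Yes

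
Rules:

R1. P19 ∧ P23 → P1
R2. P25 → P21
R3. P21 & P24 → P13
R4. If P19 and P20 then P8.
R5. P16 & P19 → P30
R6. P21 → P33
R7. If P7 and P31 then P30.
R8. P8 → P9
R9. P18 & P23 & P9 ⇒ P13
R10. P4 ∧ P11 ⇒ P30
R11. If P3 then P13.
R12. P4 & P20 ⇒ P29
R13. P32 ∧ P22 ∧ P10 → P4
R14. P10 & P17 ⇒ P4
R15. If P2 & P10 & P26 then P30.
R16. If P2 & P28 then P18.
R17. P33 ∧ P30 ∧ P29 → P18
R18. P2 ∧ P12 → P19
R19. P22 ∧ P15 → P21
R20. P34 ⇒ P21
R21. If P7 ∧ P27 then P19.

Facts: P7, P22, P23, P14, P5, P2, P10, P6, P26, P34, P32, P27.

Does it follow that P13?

No

Forward chaining from the given facts derives: P4, P30, P21, P19, P1, P33.
Rules concluding P13: R3 needs P24; R9 needs P18; R11 needs P3 — none of these are established.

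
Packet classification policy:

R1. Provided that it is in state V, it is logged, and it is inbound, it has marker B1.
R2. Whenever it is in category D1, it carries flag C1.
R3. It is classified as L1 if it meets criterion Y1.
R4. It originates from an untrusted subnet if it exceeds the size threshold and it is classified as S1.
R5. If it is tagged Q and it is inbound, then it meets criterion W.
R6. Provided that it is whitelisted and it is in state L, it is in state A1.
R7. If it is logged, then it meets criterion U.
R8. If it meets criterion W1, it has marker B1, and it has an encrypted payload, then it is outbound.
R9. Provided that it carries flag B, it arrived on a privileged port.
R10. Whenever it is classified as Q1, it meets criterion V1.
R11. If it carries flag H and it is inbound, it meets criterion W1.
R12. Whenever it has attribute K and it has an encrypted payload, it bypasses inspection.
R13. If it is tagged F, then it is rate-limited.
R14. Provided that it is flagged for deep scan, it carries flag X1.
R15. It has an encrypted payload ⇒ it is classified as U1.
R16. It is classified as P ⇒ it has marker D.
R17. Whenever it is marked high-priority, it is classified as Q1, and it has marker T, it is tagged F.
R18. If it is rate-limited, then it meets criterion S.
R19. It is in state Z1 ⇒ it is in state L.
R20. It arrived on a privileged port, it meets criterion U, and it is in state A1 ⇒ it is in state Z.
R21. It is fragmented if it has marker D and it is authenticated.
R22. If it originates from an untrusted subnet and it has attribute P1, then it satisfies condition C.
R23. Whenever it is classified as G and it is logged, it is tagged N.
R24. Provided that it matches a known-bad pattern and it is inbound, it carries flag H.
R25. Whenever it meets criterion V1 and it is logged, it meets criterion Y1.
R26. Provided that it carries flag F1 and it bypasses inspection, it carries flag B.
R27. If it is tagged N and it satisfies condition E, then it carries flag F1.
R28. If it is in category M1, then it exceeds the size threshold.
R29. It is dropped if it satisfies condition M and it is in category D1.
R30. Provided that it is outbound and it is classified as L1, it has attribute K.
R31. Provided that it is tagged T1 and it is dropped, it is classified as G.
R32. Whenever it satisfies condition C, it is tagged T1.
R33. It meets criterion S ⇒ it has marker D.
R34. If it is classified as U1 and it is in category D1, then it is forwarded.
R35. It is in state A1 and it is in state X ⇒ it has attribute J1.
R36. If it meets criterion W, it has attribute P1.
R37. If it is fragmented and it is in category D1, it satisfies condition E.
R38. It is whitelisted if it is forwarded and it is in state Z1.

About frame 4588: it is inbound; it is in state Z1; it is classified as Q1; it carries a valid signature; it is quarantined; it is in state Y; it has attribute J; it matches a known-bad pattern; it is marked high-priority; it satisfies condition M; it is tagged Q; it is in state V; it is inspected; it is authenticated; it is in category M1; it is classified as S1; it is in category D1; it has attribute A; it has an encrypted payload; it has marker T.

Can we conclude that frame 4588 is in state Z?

No

Forward chaining from the given facts derives: carries flag C1, meets criterion W, meets criterion V1, is classified as U1, is tagged F, is in state L, carries flag H, exceeds the size threshold, is dropped, is forwarded, has attribute P1, is whitelisted, originates from an untrusted subnet, is in state A1, meets criterion W1, is rate-limited, meets criterion S, satisfies condition C, is tagged T1, has marker D, is fragmented, is classified as G, satisfies condition E.
The only rule concluding "it is in state Z" is R20, which needs "it arrived on a privileged port"; that is never established.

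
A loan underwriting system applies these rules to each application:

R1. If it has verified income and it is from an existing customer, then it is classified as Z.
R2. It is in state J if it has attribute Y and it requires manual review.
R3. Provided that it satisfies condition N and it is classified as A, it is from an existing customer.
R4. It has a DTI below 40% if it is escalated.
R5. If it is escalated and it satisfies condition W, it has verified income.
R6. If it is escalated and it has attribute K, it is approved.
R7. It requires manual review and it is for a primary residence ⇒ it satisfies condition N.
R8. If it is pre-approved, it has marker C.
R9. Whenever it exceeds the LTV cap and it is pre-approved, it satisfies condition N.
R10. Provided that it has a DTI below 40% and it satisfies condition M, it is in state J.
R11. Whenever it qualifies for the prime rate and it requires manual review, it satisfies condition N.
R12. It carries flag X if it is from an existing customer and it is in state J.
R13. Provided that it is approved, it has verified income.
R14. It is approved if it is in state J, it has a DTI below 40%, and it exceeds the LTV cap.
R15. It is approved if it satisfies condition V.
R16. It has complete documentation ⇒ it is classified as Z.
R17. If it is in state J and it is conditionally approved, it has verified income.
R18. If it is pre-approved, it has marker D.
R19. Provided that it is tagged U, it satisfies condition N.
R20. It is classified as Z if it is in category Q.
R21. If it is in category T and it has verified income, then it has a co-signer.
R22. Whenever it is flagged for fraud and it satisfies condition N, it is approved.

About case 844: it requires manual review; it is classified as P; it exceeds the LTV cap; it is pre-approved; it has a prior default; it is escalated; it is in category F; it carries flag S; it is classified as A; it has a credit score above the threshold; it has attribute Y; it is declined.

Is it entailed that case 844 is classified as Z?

Yes

By R2 (it has attribute Y, it requires manual review): it is in state J.
By R4 (it is escalated): it has a DTI below 40%.
By R9 (it exceeds the LTV cap, it is pre-approved): it satisfies condition N.
By R14 (it is in state J, it has a DTI below 40%, it exceeds the LTV cap): it is approved.
By R3 (it satisfies condition N, it is classified as A): it is from an existing customer.
By R13 (it is approved): it has verified income.
By R1 (it has verified income, it is from an existing customer): it is classified as Z.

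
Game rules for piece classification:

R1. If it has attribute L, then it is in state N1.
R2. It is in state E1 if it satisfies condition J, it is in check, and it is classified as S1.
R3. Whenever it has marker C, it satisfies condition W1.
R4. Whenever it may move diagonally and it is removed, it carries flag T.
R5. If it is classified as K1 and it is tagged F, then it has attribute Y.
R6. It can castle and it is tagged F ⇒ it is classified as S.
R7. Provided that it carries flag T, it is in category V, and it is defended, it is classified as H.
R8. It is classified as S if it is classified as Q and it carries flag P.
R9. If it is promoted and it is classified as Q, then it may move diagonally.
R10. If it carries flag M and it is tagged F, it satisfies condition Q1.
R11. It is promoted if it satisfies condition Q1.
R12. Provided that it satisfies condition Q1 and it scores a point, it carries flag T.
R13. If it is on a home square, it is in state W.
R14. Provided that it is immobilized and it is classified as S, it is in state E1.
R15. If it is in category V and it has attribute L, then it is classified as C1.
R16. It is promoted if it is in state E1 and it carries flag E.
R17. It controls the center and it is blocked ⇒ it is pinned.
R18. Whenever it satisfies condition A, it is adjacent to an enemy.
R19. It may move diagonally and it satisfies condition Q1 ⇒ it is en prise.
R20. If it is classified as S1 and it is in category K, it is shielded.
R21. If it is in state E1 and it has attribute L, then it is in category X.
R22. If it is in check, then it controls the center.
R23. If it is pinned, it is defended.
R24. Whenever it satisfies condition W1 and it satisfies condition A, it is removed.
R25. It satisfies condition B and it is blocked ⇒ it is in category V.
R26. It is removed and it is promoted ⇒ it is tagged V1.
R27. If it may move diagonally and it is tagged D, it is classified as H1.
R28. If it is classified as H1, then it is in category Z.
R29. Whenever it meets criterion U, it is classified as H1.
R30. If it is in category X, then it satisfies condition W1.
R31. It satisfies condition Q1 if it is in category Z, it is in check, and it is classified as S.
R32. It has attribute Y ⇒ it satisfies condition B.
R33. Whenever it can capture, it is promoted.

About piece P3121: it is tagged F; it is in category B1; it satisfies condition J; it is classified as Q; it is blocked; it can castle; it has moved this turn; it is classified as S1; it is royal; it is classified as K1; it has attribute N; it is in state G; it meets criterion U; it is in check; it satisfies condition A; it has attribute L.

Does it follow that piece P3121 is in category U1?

Forward chaining from the given facts derives: is in state N1, is in state E1, has attribute Y, is classified as S, is adjacent to an enemy, is in category X, controls the center, is classified as H1, satisfies condition W1, satisfies condition B, is pinned, is defended, is removed, is in category V, is in category Z, satisfies condition Q1, is promoted, is classified as C1, is tagged V1, may move diagonally, is en prise, carries flag T, is classified as H.
No rule has "it is in category U1" as its conclusion, and it is not among the given facts.

No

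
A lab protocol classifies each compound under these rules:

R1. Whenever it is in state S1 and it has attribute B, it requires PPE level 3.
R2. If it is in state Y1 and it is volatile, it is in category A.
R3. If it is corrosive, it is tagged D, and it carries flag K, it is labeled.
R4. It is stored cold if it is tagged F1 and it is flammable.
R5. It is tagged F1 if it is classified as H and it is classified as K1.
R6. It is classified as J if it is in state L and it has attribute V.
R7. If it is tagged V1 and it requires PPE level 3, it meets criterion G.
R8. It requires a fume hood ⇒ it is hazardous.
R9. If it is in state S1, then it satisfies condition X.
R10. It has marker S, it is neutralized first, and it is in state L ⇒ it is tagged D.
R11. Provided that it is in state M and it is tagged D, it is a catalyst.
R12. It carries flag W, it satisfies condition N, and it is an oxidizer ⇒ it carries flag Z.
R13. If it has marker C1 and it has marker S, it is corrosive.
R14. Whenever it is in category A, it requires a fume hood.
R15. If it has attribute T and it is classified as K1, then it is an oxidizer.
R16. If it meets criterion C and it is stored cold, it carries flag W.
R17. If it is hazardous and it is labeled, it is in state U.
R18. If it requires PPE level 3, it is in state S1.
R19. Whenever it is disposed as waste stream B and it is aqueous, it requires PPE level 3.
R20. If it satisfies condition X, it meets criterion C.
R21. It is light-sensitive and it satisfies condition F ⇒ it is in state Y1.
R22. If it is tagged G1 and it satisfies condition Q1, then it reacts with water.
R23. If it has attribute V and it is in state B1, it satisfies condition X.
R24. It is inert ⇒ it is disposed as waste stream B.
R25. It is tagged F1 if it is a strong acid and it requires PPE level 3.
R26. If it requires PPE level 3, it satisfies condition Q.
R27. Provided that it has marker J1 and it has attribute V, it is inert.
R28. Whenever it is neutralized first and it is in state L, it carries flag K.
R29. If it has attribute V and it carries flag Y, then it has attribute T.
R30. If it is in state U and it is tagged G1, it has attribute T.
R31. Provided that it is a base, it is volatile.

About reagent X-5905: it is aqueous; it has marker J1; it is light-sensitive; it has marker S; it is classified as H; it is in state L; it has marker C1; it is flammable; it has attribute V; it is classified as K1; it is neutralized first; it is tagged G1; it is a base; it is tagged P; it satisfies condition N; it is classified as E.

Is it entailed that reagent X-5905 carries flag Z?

No

Forward chaining from the given facts derives: is tagged F1, is classified as J, is tagged D, is corrosive, is inert, carries flag K, is volatile, is labeled, is stored cold, is disposed as waste stream B, requires PPE level 3, satisfies condition Q, is in state S1, satisfies condition X, meets criterion C, carries flag W.
The only rule concluding "it carries flag Z" is R12, which needs "it is an oxidizer"; that is never established.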